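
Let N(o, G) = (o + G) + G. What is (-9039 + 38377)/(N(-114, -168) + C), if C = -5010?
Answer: -14669/2730 ≈ -5.3733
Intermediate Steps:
N(o, G) = o + 2*G (N(o, G) = (G + o) + G = o + 2*G)
(-9039 + 38377)/(N(-114, -168) + C) = (-9039 + 38377)/((-114 + 2*(-168)) - 5010) = 29338/((-114 - 336) - 5010) = 29338/(-450 - 5010) = 29338/(-5460) = 29338*(-1/5460) = -14669/2730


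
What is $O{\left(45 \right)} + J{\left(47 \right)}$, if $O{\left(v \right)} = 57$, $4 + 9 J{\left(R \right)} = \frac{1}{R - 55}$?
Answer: $\frac{1357}{24} \approx 56.542$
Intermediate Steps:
$J{\left(R \right)} = - \frac{4}{9} + \frac{1}{9 \left(-55 + R\right)}$ ($J{\left(R \right)} = - \frac{4}{9} + \frac{1}{9 \left(R - 55\right)} = - \frac{4}{9} + \frac{1}{9 \left(-55 + R\right)}$)
$O{\left(45 \right)} + J{\left(47 \right)} = 57 + \frac{221 - 188}{9 \left(-55 + 47\right)} = 57 + \frac{221 - 188}{9 \left(-8\right)} = 57 + \frac{1}{9} \left(- \frac{1}{8}\right) 33 = 57 - \frac{11}{24} = \frac{1357}{24}$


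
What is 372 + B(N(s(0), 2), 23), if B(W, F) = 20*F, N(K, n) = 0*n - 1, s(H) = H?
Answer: 832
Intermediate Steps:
N(K, n) = -1 (N(K, n) = 0 - 1 = -1)
372 + B(N(s(0), 2), 23) = 372 + 20*23 = 372 + 460 = 832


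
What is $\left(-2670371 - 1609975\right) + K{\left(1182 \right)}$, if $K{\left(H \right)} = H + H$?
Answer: $-4277982$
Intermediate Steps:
$K{\left(H \right)} = 2 H$
$\left(-2670371 - 1609975\right) + K{\left(1182 \right)} = \left(-2670371 - 1609975\right) + 2 \cdot 1182 = -4280346 + 2364 = -4277982$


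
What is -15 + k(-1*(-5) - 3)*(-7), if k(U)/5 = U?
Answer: -85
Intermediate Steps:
k(U) = 5*U
-15 + k(-1*(-5) - 3)*(-7) = -15 + (5*(-1*(-5) - 3))*(-7) = -15 + (5*(5 - 3))*(-7) = -15 + (5*2)*(-7) = -15 + 10*(-7) = -15 - 70 = -85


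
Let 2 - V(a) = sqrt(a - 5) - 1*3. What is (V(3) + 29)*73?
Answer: 2482 - 73*I*sqrt(2) ≈ 2482.0 - 103.24*I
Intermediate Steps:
V(a) = 5 - sqrt(-5 + a) (V(a) = 2 - (sqrt(a - 5) - 1*3) = 2 - (sqrt(-5 + a) - 3) = 2 - (-3 + sqrt(-5 + a)) = 2 + (3 - sqrt(-5 + a)) = 5 - sqrt(-5 + a))
(V(3) + 29)*73 = ((5 - sqrt(-5 + 3)) + 29)*73 = ((5 - sqrt(-2)) + 29)*73 = ((5 - I*sqrt(2)) + 29)*73 = (34 - I*sqrt(2))*73 = 2482 - 73*I*sqrt(2)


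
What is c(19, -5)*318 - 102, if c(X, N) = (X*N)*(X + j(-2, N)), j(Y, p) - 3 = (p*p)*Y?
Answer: 845778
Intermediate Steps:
j(Y, p) = 3 + Y*p² (j(Y, p) = 3 + (p*p)*Y = 3 + p²*Y = 3 + Y*p²)
c(X, N) = N*X*(3 + X - 2*N²) (c(X, N) = (X*N)*(X + (3 - 2*N²)) = (N*X)*(3 + X - 2*N²) = N*X*(3 + X - 2*N²))
c(19, -5)*318 - 102 = -5*19*(3 + 19 - 2*(-5)²)*318 - 102 = -5*19*(3 + 19 - 2*25)*318 - 102 = -5*19*(3 + 19 - 50)*318 - 102 = -5*19*(-28)*318 - 102 = 2660*318 - 102 = 845880 - 102 = 845778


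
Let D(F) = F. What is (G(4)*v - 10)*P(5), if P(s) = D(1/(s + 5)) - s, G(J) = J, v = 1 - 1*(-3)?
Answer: -147/5 ≈ -29.400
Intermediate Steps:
v = 4 (v = 1 + 3 = 4)
P(s) = 1/(5 + s) - s (P(s) = 1/(s + 5) - s = 1/(5 + s) - s)
(G(4)*v - 10)*P(5) = (4*4 - 10)*((1 - 1*5*(5 + 5))/(5 + 5)) = (16 - 10)*((1 - 1*5*10)/10) = 6*((1 - 50)/10) = 6*((⅒)*(-49)) = 6*(-49/10) = -147/5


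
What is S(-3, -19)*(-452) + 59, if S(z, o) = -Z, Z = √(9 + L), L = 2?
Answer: 59 + 452*√11 ≈ 1558.1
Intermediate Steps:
Z = √11 (Z = √(9 + 2) = √11 ≈ 3.3166)
S(z, o) = -√11
S(-3, -19)*(-452) + 59 = -√11*(-452) + 59 = 452*√11 + 59 = 59 + 452*√11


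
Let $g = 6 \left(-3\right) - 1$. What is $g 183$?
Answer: $-3477$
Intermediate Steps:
$g = -19$ ($g = -18 - 1 = -19$)
$g 183 = \left(-19\right) 183 = -3477$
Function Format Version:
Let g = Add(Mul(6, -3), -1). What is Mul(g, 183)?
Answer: -3477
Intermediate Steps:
g = -19 (g = Add(-18, -1) = -19)
Mul(g, 183) = Mul(-19, 183) = -3477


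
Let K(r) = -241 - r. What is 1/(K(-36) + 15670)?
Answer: 1/15465 ≈ 6.4662e-5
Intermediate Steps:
1/(K(-36) + 15670) = 1/((-241 - 1*(-36)) + 15670) = 1/((-241 + 36) + 15670) = 1/(-205 + 15670) = 1/15465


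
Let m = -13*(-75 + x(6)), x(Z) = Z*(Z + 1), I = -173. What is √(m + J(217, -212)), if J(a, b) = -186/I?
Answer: 3*√1430191/173 ≈ 20.738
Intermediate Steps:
J(a, b) = 186/173 (J(a, b) = -186/(-173) = -186*(-1/173) = 186/173)
x(Z) = Z*(1 + Z)
m = 429 (m = -13*(-75 + 6*(1 + 6)) = -13*(-75 + 6*7) = -13*(-75 + 42) = -13*(-33) = 429)
√(m + J(217, -212)) = √(429 + 186/173) = √(74403/173) = 3*√1430191/173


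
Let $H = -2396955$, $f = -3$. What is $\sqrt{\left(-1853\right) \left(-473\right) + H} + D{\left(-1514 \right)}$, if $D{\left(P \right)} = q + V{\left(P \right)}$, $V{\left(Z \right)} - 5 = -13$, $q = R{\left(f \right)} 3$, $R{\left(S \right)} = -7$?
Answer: $-29 + 11 i \sqrt{12566} \approx -29.0 + 1233.1 i$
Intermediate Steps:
$q = -21$ ($q = \left(-7\right) 3 = -21$)
$V{\left(Z \right)} = -8$ ($V{\left(Z \right)} = 5 - 13 = -8$)
$D{\left(P \right)} = -29$ ($D{\left(P \right)} = -21 - 8 = -29$)
$\sqrt{\left(-1853\right) \left(-473\right) + H} + D{\left(-1514 \right)} = \sqrt{\left(-1853\right) \left(-473\right) - 2396955} - 29 = \sqrt{876469 - 2396955} - 29 = \sqrt{-1520486} - 29 = 11 i \sqrt{12566} - 29 = -29 + 11 i \sqrt{12566}$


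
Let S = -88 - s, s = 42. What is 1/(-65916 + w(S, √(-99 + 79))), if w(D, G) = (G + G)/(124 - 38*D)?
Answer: -105647264496/6963845086518341 - 1266*I*√5/6963845086518341 ≈ -1.5171e-5 - 4.0651e-13*I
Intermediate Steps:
S = -130 (S = -88 - 1*42 = -88 - 42 = -130)
w(D, G) = 2*G/(124 - 38*D) (w(D, G) = (2*G)/(124 - 38*D) = 2*G/(124 - 38*D))
1/(-65916 + w(S, √(-99 + 79))) = 1/(-65916 - √(-99 + 79)/(-62 + 19*(-130))) = 1/(-65916 - √(-20)/(-62 - 2470)) = 1/(-65916 - 1*2*I*√5/(-2532)) = 1/(-65916 - 1*2*I*√5*(-1/2532)) = 1/(-65916 + I*√5/1266)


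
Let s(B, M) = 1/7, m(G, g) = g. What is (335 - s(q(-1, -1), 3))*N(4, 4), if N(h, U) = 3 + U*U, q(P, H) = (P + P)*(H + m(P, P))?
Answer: 44536/7 ≈ 6362.3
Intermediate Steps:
q(P, H) = 2*P*(H + P) (q(P, H) = (P + P)*(H + P) = (2*P)*(H + P) = 2*P*(H + P))
s(B, M) = ⅐
N(h, U) = 3 + U²
(335 - s(q(-1, -1), 3))*N(4, 4) = (335 - 1*⅐)*(3 + 4²) = (335 - ⅐)*(3 + 16) = (2344/7)*19 = 44536/7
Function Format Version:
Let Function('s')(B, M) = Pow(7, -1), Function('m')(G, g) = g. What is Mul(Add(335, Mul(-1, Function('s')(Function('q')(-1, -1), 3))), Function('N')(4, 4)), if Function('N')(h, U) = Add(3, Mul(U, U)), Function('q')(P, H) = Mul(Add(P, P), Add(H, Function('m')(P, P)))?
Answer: Rational(44536, 7) ≈ 6362.3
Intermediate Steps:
Function('q')(P, H) = Mul(2, P, Add(H, P)) (Function('q')(P, H) = Mul(Add(P, P), Add(H, P)) = Mul(Mul(2, P), Add(H, P)) = Mul(2, P, Add(H, P)))
Function('s')(B, M) = Rational(1, 7)
Function('N')(h, U) = Add(3, Pow(U, 2))
Mul(Add(335, Mul(-1, Function('s')(Function('q')(-1, -1), 3))), Function('N')(4, 4)) = Mul(Add(335, Mul(-1, Rational(1, 7))), Add(3, Pow(4, 2))) = Mul(Add(335, Rational(-1, 7)), Add(3, 16)) = Mul(Rational(2344, 7), 19) = Rational(44536, 7)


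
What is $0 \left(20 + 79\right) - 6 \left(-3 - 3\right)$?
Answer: $36$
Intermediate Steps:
$0 \left(20 + 79\right) - 6 \left(-3 - 3\right) = 0 \cdot 99 - -36 = 0 + 36 = 36$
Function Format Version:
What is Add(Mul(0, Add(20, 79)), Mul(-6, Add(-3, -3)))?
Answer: 36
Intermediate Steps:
Add(Mul(0, Add(20, 79)), Mul(-6, Add(-3, -3))) = Add(Mul(0, 99), Mul(-6, -6)) = Add(0, 36) = 36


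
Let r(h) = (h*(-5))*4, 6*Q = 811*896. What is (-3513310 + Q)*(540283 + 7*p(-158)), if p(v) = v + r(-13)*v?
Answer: -2560606065434/3 ≈ -8.5354e+11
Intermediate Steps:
Q = 363328/3 (Q = (811*896)/6 = (⅙)*726656 = 363328/3 ≈ 1.2111e+5)
r(h) = -20*h (r(h) = -5*h*4 = -20*h)
p(v) = 261*v (p(v) = v + (-20*(-13))*v = v + 260*v = 261*v)
(-3513310 + Q)*(540283 + 7*p(-158)) = (-3513310 + 363328/3)*(540283 + 7*(261*(-158))) = -10176602*(540283 + 7*(-41238))/3 = -10176602*(540283 - 288666)/3 = -10176602/3*251617 = -2560606065434/3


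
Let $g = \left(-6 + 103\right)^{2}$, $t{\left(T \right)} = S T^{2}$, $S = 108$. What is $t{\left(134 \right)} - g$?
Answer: $1929839$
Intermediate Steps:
$t{\left(T \right)} = 108 T^{2}$
$g = 9409$ ($g = 97^{2} = 9409$)
$t{\left(134 \right)} - g = 108 \cdot 134^{2} - 9409 = 108 \cdot 17956 - 9409 = 1939248 - 9409 = 1929839$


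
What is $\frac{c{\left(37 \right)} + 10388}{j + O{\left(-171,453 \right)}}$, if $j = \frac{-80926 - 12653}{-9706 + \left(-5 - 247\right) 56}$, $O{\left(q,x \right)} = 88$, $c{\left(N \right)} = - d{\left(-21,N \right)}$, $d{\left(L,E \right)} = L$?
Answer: $\frac{247921562}{2189563} \approx 113.23$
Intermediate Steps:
$c{\left(N \right)} = 21$ ($c{\left(N \right)} = \left(-1\right) \left(-21\right) = 21$)
$j = \frac{93579}{23818}$ ($j = - \frac{93579}{-9706 - 14112} = - \frac{93579}{-23818} = \left(-93579\right) \left(- \frac{1}{23818}\right) = \frac{93579}{23818} \approx 3.9289$)
$\frac{c{\left(37 \right)} + 10388}{j + O{\left(-171,453 \right)}} = \frac{21 + 10388}{\frac{93579}{23818} + 88} = \frac{10409}{\frac{2189563}{23818}} = 10409 \cdot \frac{23818}{2189563} = \frac{247921562}{2189563}$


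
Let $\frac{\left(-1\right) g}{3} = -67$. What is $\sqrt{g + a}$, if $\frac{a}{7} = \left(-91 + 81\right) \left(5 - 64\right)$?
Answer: $\sqrt{4331} \approx 65.81$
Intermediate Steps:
$g = 201$ ($g = \left(-3\right) \left(-67\right) = 201$)
$a = 4130$ ($a = 7 \left(-91 + 81\right) \left(5 - 64\right) = 7 \left(\left(-10\right) \left(-59\right)\right) = 7 \cdot 590 = 4130$)
$\sqrt{g + a} = \sqrt{201 + 4130} = \sqrt{4331}$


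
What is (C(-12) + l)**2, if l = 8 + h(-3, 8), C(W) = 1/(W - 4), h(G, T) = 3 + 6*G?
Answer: 12769/256 ≈ 49.879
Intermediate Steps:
C(W) = 1/(-4 + W)
l = -7 (l = 8 + (3 + 6*(-3)) = 8 + (3 - 18) = 8 - 15 = -7)
(C(-12) + l)**2 = (1/(-4 - 12) - 7)**2 = (1/(-16) - 7)**2 = (-1/16 - 7)**2 = (-113/16)**2 = 12769/256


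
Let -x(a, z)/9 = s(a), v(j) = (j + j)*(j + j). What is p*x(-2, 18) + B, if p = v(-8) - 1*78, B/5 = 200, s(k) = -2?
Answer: 4204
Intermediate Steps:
B = 1000 (B = 5*200 = 1000)
v(j) = 4*j² (v(j) = (2*j)*(2*j) = 4*j²)
p = 178 (p = 4*(-8)² - 1*78 = 4*64 - 78 = 256 - 78 = 178)
x(a, z) = 18 (x(a, z) = -9*(-2) = 18)
p*x(-2, 18) + B = 178*18 + 1000 = 3204 + 1000 = 4204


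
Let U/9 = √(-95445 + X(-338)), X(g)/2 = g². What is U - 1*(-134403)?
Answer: 134403 + 9*√133043 ≈ 1.3769e+5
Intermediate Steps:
X(g) = 2*g²
U = 9*√133043 (U = 9*√(-95445 + 2*(-338)²) = 9*√(-95445 + 2*114244) = 9*√(-95445 + 228488) = 9*√133043 ≈ 3282.8)
U - 1*(-134403) = 9*√133043 - 1*(-134403) = 9*√133043 + 134403 = 134403 + 9*√133043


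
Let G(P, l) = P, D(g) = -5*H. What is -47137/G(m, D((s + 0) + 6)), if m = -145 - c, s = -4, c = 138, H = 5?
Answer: 47137/283 ≈ 166.56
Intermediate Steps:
m = -283 (m = -145 - 1*138 = -145 - 138 = -283)
D(g) = -25 (D(g) = -5*5 = -25)
-47137/G(m, D((s + 0) + 6)) = -47137/(-283) = -47137*(-1/283) = 47137/283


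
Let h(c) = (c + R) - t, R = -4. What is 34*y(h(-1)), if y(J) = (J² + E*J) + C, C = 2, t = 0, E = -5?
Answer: 1768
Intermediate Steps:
h(c) = -4 + c (h(c) = (c - 4) - 1*0 = (-4 + c) + 0 = -4 + c)
y(J) = 2 + J² - 5*J (y(J) = (J² - 5*J) + 2 = 2 + J² - 5*J)
34*y(h(-1)) = 34*(2 + (-4 - 1)² - 5*(-4 - 1)) = 34*(2 + (-5)² - 5*(-5)) = 34*(2 + 25 + 25) = 34*52 = 1768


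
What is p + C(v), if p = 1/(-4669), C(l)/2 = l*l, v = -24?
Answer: 5378687/4669 ≈ 1152.0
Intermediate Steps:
C(l) = 2*l² (C(l) = 2*(l*l) = 2*l²)
p = -1/4669 ≈ -0.00021418
p + C(v) = -1/4669 + 2*(-24)² = -1/4669 + 2*576 = -1/4669 + 1152 = 5378687/4669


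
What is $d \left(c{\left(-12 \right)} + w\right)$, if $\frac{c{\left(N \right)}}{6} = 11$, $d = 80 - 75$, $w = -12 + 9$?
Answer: $315$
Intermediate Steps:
$w = -3$
$d = 5$ ($d = 80 - 75 = 5$)
$c{\left(N \right)} = 66$ ($c{\left(N \right)} = 6 \cdot 11 = 66$)
$d \left(c{\left(-12 \right)} + w\right) = 5 \left(66 - 3\right) = 5 \cdot 63 = 315$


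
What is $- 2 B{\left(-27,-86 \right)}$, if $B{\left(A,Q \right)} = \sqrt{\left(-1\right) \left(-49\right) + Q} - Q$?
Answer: $-172 - 2 i \sqrt{37} \approx -172.0 - 12.166 i$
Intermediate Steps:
$B{\left(A,Q \right)} = \sqrt{49 + Q} - Q$
$- 2 B{\left(-27,-86 \right)} = - 2 \left(\sqrt{49 - 86} - -86\right) = - 2 \left(\sqrt{-37} + 86\right) = - 2 \left(i \sqrt{37} + 86\right) = - 2 \left(86 + i \sqrt{37}\right) = -172 - 2 i \sqrt{37}$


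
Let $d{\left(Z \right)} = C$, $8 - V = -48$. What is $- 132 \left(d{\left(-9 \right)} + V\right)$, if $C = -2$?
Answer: $-7128$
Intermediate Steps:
$V = 56$ ($V = 8 - -48 = 8 + 48 = 56$)
$d{\left(Z \right)} = -2$
$- 132 \left(d{\left(-9 \right)} + V\right) = - 132 \left(-2 + 56\right) = \left(-132\right) 54 = -7128$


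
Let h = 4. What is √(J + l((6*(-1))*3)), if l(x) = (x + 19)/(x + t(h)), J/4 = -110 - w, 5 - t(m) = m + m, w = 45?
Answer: I*√273441/21 ≈ 24.901*I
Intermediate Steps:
t(m) = 5 - 2*m (t(m) = 5 - (m + m) = 5 - 2*m)
J = -620 (J = 4*(-110 - 1*45) = 4*(-110 - 45) = 4*(-155) = -620)
l(x) = (19 + x)/(-3 + x) (l(x) = (x + 19)/(x + (5 - 2*4)) = (19 + x)/(x + (5 - 8)) = (19 + x)/(x - 3) = (19 + x)/(-3 + x))
√(J + l((6*(-1))*3)) = √(-620 + (19 + (6*(-1))*3)/(-3 + (6*(-1))*3)) = √(-620 + (19 - 6*3)/(-3 - 6*3)) = √(-620 + (19 - 18)/(-3 - 18)) = √(-620 + 1/(-21)) = √(-620 - 1/21*1) = √(-620 - 1/21) = √(-13021/21) = I*√273441/21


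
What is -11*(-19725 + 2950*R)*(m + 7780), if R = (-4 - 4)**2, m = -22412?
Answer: 27212959400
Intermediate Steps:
R = 64 (R = (-8)**2 = 64)
-11*(-19725 + 2950*R)*(m + 7780) = -11*(-19725 + 2950*64)*(-22412 + 7780) = -11*(-19725 + 188800)*(-14632) = -1859825*(-14632) = -11*(-2473905400) = 27212959400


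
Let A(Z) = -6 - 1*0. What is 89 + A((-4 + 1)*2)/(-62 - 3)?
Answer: 5791/65 ≈ 89.092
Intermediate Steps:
A(Z) = -6 (A(Z) = -6 + 0 = -6)
89 + A((-4 + 1)*2)/(-62 - 3) = 89 - 6/(-62 - 3) = 89 - 6/(-65) = 89 - 6*(-1/65) = 89 + 6/65 = 5791/65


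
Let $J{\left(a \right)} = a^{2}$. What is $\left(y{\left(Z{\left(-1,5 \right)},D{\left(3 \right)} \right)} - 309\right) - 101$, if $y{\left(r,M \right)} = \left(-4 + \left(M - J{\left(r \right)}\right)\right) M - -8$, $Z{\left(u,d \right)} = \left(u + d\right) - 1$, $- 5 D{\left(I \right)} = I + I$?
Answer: $- \frac{9624}{25} \approx -384.96$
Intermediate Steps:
$D{\left(I \right)} = - \frac{2 I}{5}$ ($D{\left(I \right)} = - \frac{I + I}{5} = - \frac{2 I}{5}$)
$Z{\left(u,d \right)} = -1 + d + u$ ($Z{\left(u,d \right)} = \left(d + u\right) - 1 = -1 + d + u$)
$y{\left(r,M \right)} = 8 + M \left(-4 + M - r^{2}\right)$ ($y{\left(r,M \right)} = \left(-4 + \left(M - r^{2}\right)\right) M - -8 = \left(-4 + M - r^{2}\right) M + 8 = M \left(-4 + M - r^{2}\right) + 8 = 8 + M \left(-4 + M - r^{2}\right)$)
$\left(y{\left(Z{\left(-1,5 \right)},D{\left(3 \right)} \right)} - 309\right) - 101 = \left(\left(8 + \left(\left(- \frac{2}{5}\right) 3\right)^{2} - 4 \left(\left(- \frac{2}{5}\right) 3\right) - \left(- \frac{2}{5}\right) 3 \left(-1 + 5 - 1\right)^{2}\right) - 309\right) - 101 = \left(\left(8 + \left(- \frac{6}{5}\right)^{2} - - \frac{24}{5} - - \frac{6 \cdot 3^{2}}{5}\right) - 309\right) - 101 = \left(\left(8 + \frac{36}{25} + \frac{24}{5} - \left(- \frac{6}{5}\right) 9\right) - 309\right) - 101 = \left(\left(8 + \frac{36}{25} + \frac{24}{5} + \frac{54}{5}\right) - 309\right) - 101 = \left(\frac{626}{25} - 309\right) - 101 = - \frac{7099}{25} - 101 = - \frac{9624}{25}$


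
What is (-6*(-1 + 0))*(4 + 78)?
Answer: 492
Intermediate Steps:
(-6*(-1 + 0))*(4 + 78) = -6*(-1)*82 = 6*82 = 492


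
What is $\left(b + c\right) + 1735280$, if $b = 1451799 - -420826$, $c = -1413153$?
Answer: $2194752$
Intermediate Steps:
$b = 1872625$ ($b = 1451799 + 420826 = 1872625$)
$\left(b + c\right) + 1735280 = \left(1872625 - 1413153\right) + 1735280 = 459472 + 1735280 = 2194752$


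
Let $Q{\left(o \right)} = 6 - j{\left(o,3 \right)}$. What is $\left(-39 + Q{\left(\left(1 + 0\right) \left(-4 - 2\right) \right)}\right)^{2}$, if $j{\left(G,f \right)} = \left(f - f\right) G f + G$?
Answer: $729$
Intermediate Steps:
$j{\left(G,f \right)} = G$ ($j{\left(G,f \right)} = 0 G f + G = 0 f + G = 0 + G = G$)
$Q{\left(o \right)} = 6 - o$
$\left(-39 + Q{\left(\left(1 + 0\right) \left(-4 - 2\right) \right)}\right)^{2} = \left(-39 + \left(6 - \left(1 + 0\right) \left(-4 - 2\right)\right)\right)^{2} = \left(-39 + \left(6 - 1 \left(-6\right)\right)\right)^{2} = \left(-39 + \left(6 - -6\right)\right)^{2} = \left(-39 + \left(6 + 6\right)\right)^{2} = \left(-39 + 12\right)^{2} = \left(-27\right)^{2} = 729$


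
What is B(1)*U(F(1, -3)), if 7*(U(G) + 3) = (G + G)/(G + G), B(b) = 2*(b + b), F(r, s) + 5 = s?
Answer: -80/7 ≈ -11.429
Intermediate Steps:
F(r, s) = -5 + s
B(b) = 4*b (B(b) = 2*(2*b) = 4*b)
U(G) = -20/7 (U(G) = -3 + ((G + G)/(G + G))/7 = -3 + ((2*G)/((2*G)))/7 = -3 + ((2*G)*(1/(2*G)))/7 = -3 + (⅐)*1 = -3 + ⅐ = -20/7)
B(1)*U(F(1, -3)) = (4*1)*(-20/7) = 4*(-20/7) = -80/7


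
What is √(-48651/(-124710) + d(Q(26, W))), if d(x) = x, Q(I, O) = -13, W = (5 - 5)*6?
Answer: I*√21790703010/41570 ≈ 3.551*I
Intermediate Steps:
W = 0 (W = 0*6 = 0)
√(-48651/(-124710) + d(Q(26, W))) = √(-48651/(-124710) - 13) = √(-48651*(-1/124710) - 13) = √(16217/41570 - 13) = √(-524193/41570) = I*√21790703010/41570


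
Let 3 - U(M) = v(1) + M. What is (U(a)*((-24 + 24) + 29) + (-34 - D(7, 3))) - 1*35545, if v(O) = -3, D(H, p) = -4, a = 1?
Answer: -35430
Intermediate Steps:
U(M) = 6 - M (U(M) = 3 - (-3 + M) = 3 + (3 - M) = 6 - M)
(U(a)*((-24 + 24) + 29) + (-34 - D(7, 3))) - 1*35545 = ((6 - 1*1)*((-24 + 24) + 29) + (-34 - 1*(-4))) - 1*35545 = ((6 - 1)*(0 + 29) + (-34 + 4)) - 35545 = (5*29 - 30) - 35545 = (145 - 30) - 35545 = 115 - 35545 = -35430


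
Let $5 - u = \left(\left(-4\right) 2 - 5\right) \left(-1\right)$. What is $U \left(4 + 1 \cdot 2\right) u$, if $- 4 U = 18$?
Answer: $216$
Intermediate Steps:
$U = - \frac{9}{2}$ ($U = \left(- \frac{1}{4}\right) 18 = - \frac{9}{2} \approx -4.5$)
$u = -8$ ($u = 5 - \left(\left(-4\right) 2 - 5\right) \left(-1\right) = 5 - \left(-8 - 5\right) \left(-1\right) = 5 - \left(-13\right) \left(-1\right) = 5 - 13 = -8$)
$U \left(4 + 1 \cdot 2\right) u = - \frac{9 \left(4 + 1 \cdot 2\right)}{2} \left(-8\right) = - \frac{9 \left(4 + 2\right)}{2} \left(-8\right) = \left(- \frac{9}{2}\right) 6 \left(-8\right) = \left(-27\right) \left(-8\right) = 216$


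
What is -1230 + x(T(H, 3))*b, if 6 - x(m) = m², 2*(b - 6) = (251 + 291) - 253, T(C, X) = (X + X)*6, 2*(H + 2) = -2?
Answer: -195375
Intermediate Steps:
H = -3 (H = -2 + (½)*(-2) = -2 - 1 = -3)
T(C, X) = 12*X (T(C, X) = (2*X)*6 = 12*X)
b = 301/2 (b = 6 + ((251 + 291) - 253)/2 = 6 + (542 - 253)/2 = 6 + (½)*289 = 6 + 289/2 = 301/2 ≈ 150.50)
x(m) = 6 - m²
-1230 + x(T(H, 3))*b = -1230 + (6 - (12*3)²)*(301/2) = -1230 + (6 - 1*36²)*(301/2) = -1230 + (6 - 1*1296)*(301/2) = -1230 + (6 - 1296)*(301/2) = -1230 - 1290*301/2 = -1230 - 194145 = -195375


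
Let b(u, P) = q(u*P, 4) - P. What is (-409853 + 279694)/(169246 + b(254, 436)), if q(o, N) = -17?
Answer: -130159/168793 ≈ -0.77112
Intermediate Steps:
b(u, P) = -17 - P
(-409853 + 279694)/(169246 + b(254, 436)) = (-409853 + 279694)/(169246 + (-17 - 1*436)) = -130159/(169246 + (-17 - 436)) = -130159/(169246 - 453) = -130159/168793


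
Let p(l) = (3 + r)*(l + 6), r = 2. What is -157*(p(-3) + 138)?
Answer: -24021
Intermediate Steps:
p(l) = 30 + 5*l (p(l) = (3 + 2)*(l + 6) = 5*(6 + l) = 30 + 5*l)
-157*(p(-3) + 138) = -157*((30 + 5*(-3)) + 138) = -157*((30 - 15) + 138) = -157*(15 + 138) = -157*153 = -1*24021 = -24021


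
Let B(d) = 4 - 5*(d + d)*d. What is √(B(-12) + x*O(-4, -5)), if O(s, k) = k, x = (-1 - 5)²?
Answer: 4*I*√101 ≈ 40.2*I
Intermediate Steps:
x = 36 (x = (-6)² = 36)
B(d) = 4 - 10*d² (B(d) = 4 - 5*2*d*d = 4 - 10*d²)
√(B(-12) + x*O(-4, -5)) = √((4 - 10*(-12)²) + 36*(-5)) = √((4 - 10*144) - 180) = √((4 - 1440) - 180) = √(-1436 - 180) = √(-1616) = 4*I*√101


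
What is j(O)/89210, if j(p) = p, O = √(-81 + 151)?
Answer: √70/89210 ≈ 9.3785e-5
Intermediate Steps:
O = √70 ≈ 8.3666
j(O)/89210 = √70/89210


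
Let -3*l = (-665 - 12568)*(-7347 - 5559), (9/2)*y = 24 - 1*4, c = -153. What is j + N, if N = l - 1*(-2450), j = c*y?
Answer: -56926596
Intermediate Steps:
y = 40/9 (y = 2*(24 - 1*4)/9 = 2*(24 - 4)/9 = (2/9)*20 = 40/9 ≈ 4.4444)
l = -56928366 (l = -(-665 - 12568)*(-7347 - 5559)/3 = -(-4411)*(-12906) = -1/3*170785098 = -56928366)
j = -680 (j = -153*40/9 = -680)
N = -56925916 (N = -56928366 - 1*(-2450) = -56928366 + 2450 = -56925916)
j + N = -680 - 56925916 = -56926596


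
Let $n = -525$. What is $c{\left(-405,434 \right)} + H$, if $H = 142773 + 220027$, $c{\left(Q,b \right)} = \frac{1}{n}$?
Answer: $\frac{190469999}{525} \approx 3.628 \cdot 10^{5}$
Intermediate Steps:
$c{\left(Q,b \right)} = - \frac{1}{525}$ ($c{\left(Q,b \right)} = \frac{1}{-525} = - \frac{1}{525}$)
$H = 362800$
$c{\left(-405,434 \right)} + H = - \frac{1}{525} + 362800 = \frac{190469999}{525}$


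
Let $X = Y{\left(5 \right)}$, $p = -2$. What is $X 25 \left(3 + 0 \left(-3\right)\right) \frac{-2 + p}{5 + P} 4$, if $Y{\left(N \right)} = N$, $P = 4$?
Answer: $- \frac{2000}{3} \approx -666.67$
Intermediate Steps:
$X = 5$
$X 25 \left(3 + 0 \left(-3\right)\right) \frac{-2 + p}{5 + P} 4 = 5 \cdot 25 \left(3 + 0 \left(-3\right)\right) \frac{-2 - 2}{5 + 4} \cdot 4 = 125 \left(3 + 0\right) \left(- \frac{4}{9}\right) 4 = 125 \cdot 3 \left(\left(-4\right) \frac{1}{9}\right) 4 = 125 \cdot 3 \left(- \frac{4}{9}\right) 4 = 125 \left(\left(- \frac{4}{3}\right) 4\right) = 125 \left(- \frac{16}{3}\right) = - \frac{2000}{3}$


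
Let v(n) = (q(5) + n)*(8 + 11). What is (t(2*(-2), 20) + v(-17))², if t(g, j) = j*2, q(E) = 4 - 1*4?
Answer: 80089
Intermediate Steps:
q(E) = 0 (q(E) = 4 - 4 = 0)
t(g, j) = 2*j
v(n) = 19*n (v(n) = (0 + n)*(8 + 11) = n*19 = 19*n)
(t(2*(-2), 20) + v(-17))² = (2*20 + 19*(-17))² = (40 - 323)² = (-283)² = 80089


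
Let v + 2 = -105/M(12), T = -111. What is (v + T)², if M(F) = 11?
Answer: 1817104/121 ≈ 15017.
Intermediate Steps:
v = -127/11 (v = -2 - 105/11 = -127/11 ≈ -11.545)
(v + T)² = (-127/11 - 111)² = (-1348/11)² = 1817104/121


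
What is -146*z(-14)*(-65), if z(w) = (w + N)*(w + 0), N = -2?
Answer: 2125760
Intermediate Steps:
z(w) = w*(-2 + w) (z(w) = (w - 2)*(w + 0) = (-2 + w)*w = w*(-2 + w))
-146*z(-14)*(-65) = -(-2044)*(-2 - 14)*(-65) = -(-2044)*(-16)*(-65) = -146*224*(-65) = -32704*(-65) = 2125760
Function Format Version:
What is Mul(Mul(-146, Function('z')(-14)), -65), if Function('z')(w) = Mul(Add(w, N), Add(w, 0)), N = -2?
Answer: 2125760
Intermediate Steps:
Function('z')(w) = Mul(w, Add(-2, w)) (Function('z')(w) = Mul(Add(w, -2), Add(w, 0)) = Mul(Add(-2, w), w) = Mul(w, Add(-2, w)))
Mul(Mul(-146, Function('z')(-14)), -65) = Mul(Mul(-146, Mul(-14, Add(-2, -14))), -65) = Mul(Mul(-146, Mul(-14, -16)), -65) = Mul(Mul(-146, 224), -65) = Mul(-32704, -65) = 2125760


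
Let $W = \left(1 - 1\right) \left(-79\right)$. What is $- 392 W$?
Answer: $0$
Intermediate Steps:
$W = 0$ ($W = \left(1 - 1\right) \left(-79\right) = 0 \left(-79\right) = 0$)
$- 392 W = \left(-392\right) 0 = 0$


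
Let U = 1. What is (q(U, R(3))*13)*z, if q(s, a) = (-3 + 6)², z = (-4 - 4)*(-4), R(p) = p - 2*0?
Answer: 3744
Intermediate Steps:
R(p) = p (R(p) = p + 0 = p)
z = 32 (z = -8*(-4) = 32)
q(s, a) = 9 (q(s, a) = 3² = 9)
(q(U, R(3))*13)*z = (9*13)*32 = 117*32 = 3744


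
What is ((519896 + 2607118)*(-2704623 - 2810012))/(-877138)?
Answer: 8622170424945/438569 ≈ 1.9660e+7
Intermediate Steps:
((519896 + 2607118)*(-2704623 - 2810012))/(-877138) = (3127014*(-5514635))*(-1/877138) = -17244340849890*(-1/877138) = 8622170424945/438569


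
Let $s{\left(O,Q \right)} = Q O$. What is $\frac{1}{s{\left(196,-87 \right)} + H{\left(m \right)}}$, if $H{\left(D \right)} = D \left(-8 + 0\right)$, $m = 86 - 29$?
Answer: $- \frac{1}{17508} \approx -5.7117 \cdot 10^{-5}$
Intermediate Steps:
$m = 57$
$H{\left(D \right)} = - 8 D$ ($H{\left(D \right)} = D \left(-8\right) = - 8 D$)
$s{\left(O,Q \right)} = O Q$
$\frac{1}{s{\left(196,-87 \right)} + H{\left(m \right)}} = \frac{1}{196 \left(-87\right) - 456} = \frac{1}{-17052 - 456} = \frac{1}{-17508} = - \frac{1}{17508}$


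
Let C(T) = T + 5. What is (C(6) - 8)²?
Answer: 9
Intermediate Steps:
C(T) = 5 + T
(C(6) - 8)² = ((5 + 6) - 8)² = (11 - 8)² = 3² = 9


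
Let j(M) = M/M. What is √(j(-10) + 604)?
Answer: 11*√5 ≈ 24.597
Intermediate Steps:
j(M) = 1
√(j(-10) + 604) = √(1 + 604) = √605 = 11*√5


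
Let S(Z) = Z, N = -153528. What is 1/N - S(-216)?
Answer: 33162047/153528 ≈ 216.00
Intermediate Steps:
1/N - S(-216) = 1/(-153528) - 1*(-216) = -1/153528 + 216 = 33162047/153528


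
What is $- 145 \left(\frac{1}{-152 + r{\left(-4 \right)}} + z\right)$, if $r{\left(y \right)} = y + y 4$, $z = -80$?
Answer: $\frac{1995345}{172} \approx 11601.0$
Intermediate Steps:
$r{\left(y \right)} = 5 y$ ($r{\left(y \right)} = y + 4 y = 5 y$)
$- 145 \left(\frac{1}{-152 + r{\left(-4 \right)}} + z\right) = - 145 \left(\frac{1}{-152 + 5 \left(-4\right)} - 80\right) = - 145 \left(\frac{1}{-152 - 20} - 80\right) = - 145 \left(\frac{1}{-172} - 80\right) = - 145 \left(- \frac{1}{172} - 80\right) = \left(-145\right) \left(- \frac{13761}{172}\right) = \frac{1995345}{172}$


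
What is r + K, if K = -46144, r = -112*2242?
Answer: -297248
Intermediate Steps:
r = -251104
r + K = -251104 - 46144 = -297248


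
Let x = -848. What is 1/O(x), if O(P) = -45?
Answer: -1/45 ≈ -0.022222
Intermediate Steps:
1/O(x) = 1/(-45) = -1/45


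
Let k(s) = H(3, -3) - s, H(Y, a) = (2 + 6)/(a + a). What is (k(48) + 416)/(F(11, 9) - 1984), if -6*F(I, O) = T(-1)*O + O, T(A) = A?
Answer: -275/1488 ≈ -0.18481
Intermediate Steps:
H(Y, a) = 4/a (H(Y, a) = 8/((2*a)) = 8*(1/(2*a)) = 4/a)
F(I, O) = 0 (F(I, O) = -(-O + O)/6 = -1/6*0 = 0)
k(s) = -4/3 - s (k(s) = 4/(-3) - s = 4*(-1/3) - s = -4/3 - s)
(k(48) + 416)/(F(11, 9) - 1984) = ((-4/3 - 1*48) + 416)/(0 - 1984) = ((-4/3 - 48) + 416)/(-1984) = (-148/3 + 416)*(-1/1984) = (1100/3)*(-1/1984) = -275/1488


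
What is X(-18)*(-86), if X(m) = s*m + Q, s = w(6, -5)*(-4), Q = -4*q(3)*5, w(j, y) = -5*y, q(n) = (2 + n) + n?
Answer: -141040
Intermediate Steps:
q(n) = 2 + 2*n
Q = -160 (Q = -4*(2 + 2*3)*5 = -4*(2 + 6)*5 = -4*8*5 = -32*5 = -160)
s = -100 (s = -5*(-5)*(-4) = 25*(-4) = -100)
X(m) = -160 - 100*m (X(m) = -100*m - 160 = -160 - 100*m)
X(-18)*(-86) = (-160 - 100*(-18))*(-86) = (-160 + 1800)*(-86) = 1640*(-86) = -141040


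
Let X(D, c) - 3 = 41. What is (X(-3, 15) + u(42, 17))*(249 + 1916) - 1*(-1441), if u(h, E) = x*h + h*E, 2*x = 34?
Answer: 3188321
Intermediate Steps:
x = 17 (x = (½)*34 = 17)
X(D, c) = 44 (X(D, c) = 3 + 41 = 44)
u(h, E) = 17*h + E*h (u(h, E) = 17*h + h*E = 17*h + E*h)
(X(-3, 15) + u(42, 17))*(249 + 1916) - 1*(-1441) = (44 + 42*(17 + 17))*(249 + 1916) - 1*(-1441) = (44 + 42*34)*2165 + 1441 = (44 + 1428)*2165 + 1441 = 1472*2165 + 1441 = 3186880 + 1441 = 3188321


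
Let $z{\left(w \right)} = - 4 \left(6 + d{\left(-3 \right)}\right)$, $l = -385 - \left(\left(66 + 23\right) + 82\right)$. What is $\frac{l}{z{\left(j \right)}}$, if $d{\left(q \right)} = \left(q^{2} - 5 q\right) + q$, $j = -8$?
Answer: $\frac{139}{27} \approx 5.1481$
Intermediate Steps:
$d{\left(q \right)} = q^{2} - 4 q$
$l = -556$ ($l = -385 - \left(89 + 82\right) = -385 - 171 = -556$)
$z{\left(w \right)} = -108$ ($z{\left(w \right)} = - 4 \left(6 - 3 \left(-4 - 3\right)\right) = - 4 \left(6 - -21\right) = - 4 \left(6 + 21\right) = \left(-4\right) 27 = -108$)
$\frac{l}{z{\left(j \right)}} = - \frac{556}{-108} = \left(-556\right) \left(- \frac{1}{108}\right) = \frac{139}{27}$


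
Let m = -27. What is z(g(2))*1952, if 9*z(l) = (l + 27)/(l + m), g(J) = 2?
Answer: -56608/225 ≈ -251.59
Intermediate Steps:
z(l) = (27 + l)/(9*(-27 + l)) (z(l) = ((l + 27)/(l - 27))/9 = ((27 + l)/(-27 + l))/9 = (27 + l)/(9*(-27 + l)))
z(g(2))*1952 = ((27 + 2)/(9*(-27 + 2)))*1952 = ((⅑)*29/(-25))*1952 = ((⅑)*(-1/25)*29)*1952 = -29/225*1952 = -56608/225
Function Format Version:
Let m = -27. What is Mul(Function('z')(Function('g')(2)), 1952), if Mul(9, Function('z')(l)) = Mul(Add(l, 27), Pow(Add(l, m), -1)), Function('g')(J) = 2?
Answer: Rational(-56608, 225) ≈ -251.59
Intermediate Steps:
Function('z')(l) = Mul(Rational(1, 9), Pow(Add(-27, l), -1), Add(27, l)) (Function('z')(l) = Mul(Rational(1, 9), Mul(Add(l, 27), Pow(Add(l, -27), -1))) = Mul(Rational(1, 9), Mul(Add(27, l), Pow(Add(-27, l), -1))) = Mul(Rational(1, 9), Mul(Pow(Add(-27, l), -1), Add(27, l))) = Mul(Rational(1, 9), Pow(Add(-27, l), -1), Add(27, l)))
Mul(Function('z')(Function('g')(2)), 1952) = Mul(Mul(Rational(1, 9), Pow(Add(-27, 2), -1), Add(27, 2)), 1952) = Mul(Mul(Rational(1, 9), Pow(-25, -1), 29), 1952) = Mul(Mul(Rational(1, 9), Rational(-1, 25), 29), 1952) = Mul(Rational(-29, 225), 1952) = Rational(-56608, 225)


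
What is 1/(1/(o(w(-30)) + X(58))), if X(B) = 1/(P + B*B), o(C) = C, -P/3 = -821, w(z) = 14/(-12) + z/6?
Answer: -215593/34962 ≈ -6.1665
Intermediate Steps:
w(z) = -7/6 + z/6 (w(z) = 14*(-1/12) + z*(⅙) = -7/6 + z/6)
P = 2463 (P = -3*(-821) = 2463)
X(B) = 1/(2463 + B²) (X(B) = 1/(2463 + B*B) = 1/(2463 + B²))
1/(1/(o(w(-30)) + X(58))) = 1/(1/((-7/6 + (⅙)*(-30)) + 1/(2463 + 58²))) = 1/(1/((-7/6 - 5) + 1/(2463 + 3364))) = 1/(1/(-37/6 + 1/5827)) = 1/(1/(-215593/34962)) = 1/(-34962/215593) = -215593/34962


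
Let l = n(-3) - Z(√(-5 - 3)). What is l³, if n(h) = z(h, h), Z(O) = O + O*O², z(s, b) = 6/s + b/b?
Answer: 1175 - 5446*I*√2 ≈ 1175.0 - 7701.8*I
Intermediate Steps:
z(s, b) = 1 + 6/s (z(s, b) = 6/s + 1 = 1 + 6/s)
Z(O) = O + O³
n(h) = (6 + h)/h
l = -1 + 14*I*√2 (l = (6 - 3)/(-3) - (√(-5 - 3) + (√(-5 - 3))³) = -⅓*3 - (√(-8) + (√(-8))³) = -1 - (2*I*√2 + (2*I*√2)³) = -1 - (2*I*√2 - 16*I*√2) = -1 - (-14)*I*√2 = -1 + 14*I*√2 ≈ -1.0 + 19.799*I)
l³ = (-1 + 14*I*√2)³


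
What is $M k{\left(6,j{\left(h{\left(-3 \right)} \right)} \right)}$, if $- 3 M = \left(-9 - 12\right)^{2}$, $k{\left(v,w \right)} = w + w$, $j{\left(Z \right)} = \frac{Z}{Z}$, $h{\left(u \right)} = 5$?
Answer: $-294$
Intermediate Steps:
$j{\left(Z \right)} = 1$
$k{\left(v,w \right)} = 2 w$
$M = -147$ ($M = - \frac{\left(-9 - 12\right)^{2}}{3} = - \frac{\left(-21\right)^{2}}{3} = \left(- \frac{1}{3}\right) 441 = -147$)
$M k{\left(6,j{\left(h{\left(-3 \right)} \right)} \right)} = - 147 \cdot 2 \cdot 1 = \left(-147\right) 2 = -294$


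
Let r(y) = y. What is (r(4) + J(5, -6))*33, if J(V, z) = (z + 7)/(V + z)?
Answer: 99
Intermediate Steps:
J(V, z) = (7 + z)/(V + z)
(r(4) + J(5, -6))*33 = (4 + (7 - 6)/(5 - 6))*33 = (4 + 1/(-1))*33 = (4 - 1*1)*33 = (4 - 1)*33 = 3*33 = 99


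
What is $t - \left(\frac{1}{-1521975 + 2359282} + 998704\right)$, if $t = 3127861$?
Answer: $\frac{1782758060198}{837307} \approx 2.1292 \cdot 10^{6}$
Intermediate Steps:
$t - \left(\frac{1}{-1521975 + 2359282} + 998704\right) = 3127861 - \left(\frac{1}{-1521975 + 2359282} + 998704\right) = 3127861 - \left(\frac{1}{837307} + 998704\right) = 3127861 - \frac{836221850129}{837307} = \frac{1782758060198}{837307}$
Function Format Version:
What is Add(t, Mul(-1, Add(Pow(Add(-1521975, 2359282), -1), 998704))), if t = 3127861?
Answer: Rational(1782758060198, 837307) ≈ 2.1292e+6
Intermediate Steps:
Add(t, Mul(-1, Add(Pow(Add(-1521975, 2359282), -1), 998704))) = Add(3127861, Mul(-1, Add(Pow(Add(-1521975, 2359282), -1), 998704))) = Add(3127861, Mul(-1, Add(Pow(837307, -1), 998704))) = Add(3127861, Mul(-1, Add(Rational(1, 837307), 998704))) = Add(3127861, Mul(-1, Rational(836221850129, 837307))) = Add(3127861, Rational(-836221850129, 837307)) = Rational(1782758060198, 837307)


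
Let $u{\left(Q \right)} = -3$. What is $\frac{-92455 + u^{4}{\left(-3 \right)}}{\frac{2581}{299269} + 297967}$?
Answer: $- \frac{13822337303}{44586144352} \approx -0.31001$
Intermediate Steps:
$\frac{-92455 + u^{4}{\left(-3 \right)}}{\frac{2581}{299269} + 297967} = \frac{-92455 + \left(-3\right)^{4}}{\frac{2581}{299269} + 297967} = \frac{-92455 + 81}{2581 \cdot \frac{1}{299269} + 297967} = - \frac{92374}{\frac{2581}{299269} + 297967} = - \frac{92374}{\frac{89172288704}{299269}} = \left(-92374\right) \frac{299269}{89172288704} = - \frac{13822337303}{44586144352}$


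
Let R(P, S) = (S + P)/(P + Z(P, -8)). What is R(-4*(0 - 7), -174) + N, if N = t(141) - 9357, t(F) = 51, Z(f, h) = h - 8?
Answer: -55909/6 ≈ -9318.2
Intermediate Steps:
Z(f, h) = -8 + h
N = -9306 (N = 51 - 9357 = -9306)
R(P, S) = (P + S)/(-16 + P) (R(P, S) = (S + P)/(P + (-8 - 8)) = (P + S)/(P - 16) = (P + S)/(-16 + P))
R(-4*(0 - 7), -174) + N = (-4*(0 - 7) - 174)/(-16 - 4*(0 - 7)) - 9306 = (-4*(-7) - 174)/(-16 - 4*(-7)) - 9306 = (28 - 174)/(-16 + 28) - 9306 = -146/12 - 9306 = (1/12)*(-146) - 9306 = -73/6 - 9306 = -55909/6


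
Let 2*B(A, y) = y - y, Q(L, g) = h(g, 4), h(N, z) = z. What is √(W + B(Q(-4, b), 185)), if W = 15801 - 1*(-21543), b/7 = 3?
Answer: 4*√2334 ≈ 193.25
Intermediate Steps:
b = 21 (b = 7*3 = 21)
Q(L, g) = 4
B(A, y) = 0 (B(A, y) = (y - y)/2 = (½)*0 = 0)
W = 37344 (W = 15801 + 21543 = 37344)
√(W + B(Q(-4, b), 185)) = √(37344 + 0) = √37344 = 4*√2334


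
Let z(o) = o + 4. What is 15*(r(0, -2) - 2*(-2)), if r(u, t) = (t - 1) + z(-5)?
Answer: 0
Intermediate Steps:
z(o) = 4 + o
r(u, t) = -2 + t (r(u, t) = (t - 1) + (4 - 5) = (-1 + t) - 1 = -2 + t)
15*(r(0, -2) - 2*(-2)) = 15*((-2 - 2) - 2*(-2)) = 15*(-4 + 4) = 15*0 = 0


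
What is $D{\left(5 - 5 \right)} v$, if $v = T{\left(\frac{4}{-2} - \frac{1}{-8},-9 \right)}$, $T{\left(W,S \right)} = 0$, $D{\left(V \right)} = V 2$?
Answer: $0$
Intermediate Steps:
$D{\left(V \right)} = 2 V$
$v = 0$
$D{\left(5 - 5 \right)} v = 2 \left(5 - 5\right) 0 = 2 \cdot 0 \cdot 0 = 0 \cdot 0 = 0$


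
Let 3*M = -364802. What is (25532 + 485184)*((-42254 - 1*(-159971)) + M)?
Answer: -5950352116/3 ≈ -1.9835e+9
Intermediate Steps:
M = -364802/3 (M = (⅓)*(-364802) = -364802/3 ≈ -1.2160e+5)
(25532 + 485184)*((-42254 - 1*(-159971)) + M) = (25532 + 485184)*((-42254 - 1*(-159971)) - 364802/3) = 510716*((-42254 + 159971) - 364802/3) = 510716*(117717 - 364802/3) = 510716*(-11651/3) = -5950352116/3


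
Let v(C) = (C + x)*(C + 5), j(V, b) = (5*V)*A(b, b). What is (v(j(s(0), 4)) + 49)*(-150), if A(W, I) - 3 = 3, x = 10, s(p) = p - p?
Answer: -14850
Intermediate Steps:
s(p) = 0
A(W, I) = 6 (A(W, I) = 3 + 3 = 6)
j(V, b) = 30*V (j(V, b) = (5*V)*6 = 30*V)
v(C) = (5 + C)*(10 + C) (v(C) = (C + 10)*(C + 5) = (10 + C)*(5 + C) = (5 + C)*(10 + C))
(v(j(s(0), 4)) + 49)*(-150) = ((50 + (30*0)² + 15*(30*0)) + 49)*(-150) = ((50 + 0² + 15*0) + 49)*(-150) = ((50 + 0 + 0) + 49)*(-150) = (50 + 49)*(-150) = 99*(-150) = -14850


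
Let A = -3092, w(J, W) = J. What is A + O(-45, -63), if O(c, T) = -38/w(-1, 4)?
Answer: -3054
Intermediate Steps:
O(c, T) = 38 (O(c, T) = -38/(-1) = -38*(-1) = 38)
A + O(-45, -63) = -3092 + 38 = -3054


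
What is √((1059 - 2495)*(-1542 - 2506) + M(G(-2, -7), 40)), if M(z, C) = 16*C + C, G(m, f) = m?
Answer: 2*√1453402 ≈ 2411.1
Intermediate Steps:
M(z, C) = 17*C
√((1059 - 2495)*(-1542 - 2506) + M(G(-2, -7), 40)) = √((1059 - 2495)*(-1542 - 2506) + 17*40) = √(-1436*(-4048) + 680) = √(5812928 + 680) = √5813608 = 2*√1453402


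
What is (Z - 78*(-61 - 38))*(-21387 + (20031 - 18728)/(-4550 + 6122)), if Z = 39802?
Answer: -399428063741/393 ≈ -1.0164e+9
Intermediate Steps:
(Z - 78*(-61 - 38))*(-21387 + (20031 - 18728)/(-4550 + 6122)) = (39802 - 78*(-61 - 38))*(-21387 + (20031 - 18728)/(-4550 + 6122)) = (39802 - 78*(-99))*(-21387 + 1303/1572) = (39802 + 7722)*(-21387 + 1303*(1/1572)) = 47524*(-21387 + 1303/1572) = 47524*(-33619061/1572) = -399428063741/393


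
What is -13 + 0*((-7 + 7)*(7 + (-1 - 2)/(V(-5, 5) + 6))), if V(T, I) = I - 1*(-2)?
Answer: -13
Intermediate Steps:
V(T, I) = 2 + I (V(T, I) = I + 2 = 2 + I)
-13 + 0*((-7 + 7)*(7 + (-1 - 2)/(V(-5, 5) + 6))) = -13 + 0*((-7 + 7)*(7 + (-1 - 2)/((2 + 5) + 6))) = -13 + 0*(0*(7 - 3/(7 + 6))) = -13 + 0*(0*(7 - 3/13)) = -13 + 0*(0*(88/13)) = -13 + 0*0 = -13 + 0 = -13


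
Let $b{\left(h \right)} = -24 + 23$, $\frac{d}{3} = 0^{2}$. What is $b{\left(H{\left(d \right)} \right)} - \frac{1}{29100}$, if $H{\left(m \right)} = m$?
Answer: $- \frac{29101}{29100} \approx -1.0$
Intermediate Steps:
$d = 0$ ($d = 3 \cdot 0^{2} = 3 \cdot 0 = 0$)
$b{\left(h \right)} = -1$
$b{\left(H{\left(d \right)} \right)} - \frac{1}{29100} = -1 - \frac{1}{29100} = - \frac{29101}{29100}$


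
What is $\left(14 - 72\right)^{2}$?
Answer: $3364$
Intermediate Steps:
$\left(14 - 72\right)^{2} = \left(-58\right)^{2} = 3364$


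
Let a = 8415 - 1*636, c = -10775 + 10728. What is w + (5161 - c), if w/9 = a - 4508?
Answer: 34647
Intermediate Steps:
c = -47
a = 7779 (a = 8415 - 636 = 7779)
w = 29439 (w = 9*(7779 - 4508) = 9*3271 = 29439)
w + (5161 - c) = 29439 + (5161 - 1*(-47)) = 29439 + (5161 + 47) = 29439 + 5208 = 34647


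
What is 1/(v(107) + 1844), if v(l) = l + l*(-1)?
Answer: 1/1844 ≈ 0.00054230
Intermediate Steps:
v(l) = 0 (v(l) = l - l = 0)
1/(v(107) + 1844) = 1/(0 + 1844) = 1/1844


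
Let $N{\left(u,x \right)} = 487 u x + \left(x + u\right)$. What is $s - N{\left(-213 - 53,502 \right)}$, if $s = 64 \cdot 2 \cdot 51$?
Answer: $65036376$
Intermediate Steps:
$s = 6528$ ($s = 128 \cdot 51 = 6528$)
$N{\left(u,x \right)} = u + x + 487 u x$ ($N{\left(u,x \right)} = 487 u x + \left(u + x\right) = u + x + 487 u x$)
$s - N{\left(-213 - 53,502 \right)} = 6528 - \left(\left(-213 - 53\right) + 502 + 487 \left(-213 - 53\right) 502\right) = 6528 - \left(-266 + 502 + 487 \left(-266\right) 502\right) = 6528 - \left(-266 + 502 - 65030084\right) = 6528 - -65029848 = 6528 + 65029848 = 65036376$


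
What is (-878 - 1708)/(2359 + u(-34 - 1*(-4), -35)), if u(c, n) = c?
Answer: -2586/2329 ≈ -1.1103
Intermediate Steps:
(-878 - 1708)/(2359 + u(-34 - 1*(-4), -35)) = (-878 - 1708)/(2359 + (-34 - 1*(-4))) = -2586/(2359 + (-34 + 4)) = -2586/(2359 - 30) = -2586/2329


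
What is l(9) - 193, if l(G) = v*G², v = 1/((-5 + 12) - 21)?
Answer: -2783/14 ≈ -198.79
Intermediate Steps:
v = -1/14 (v = 1/(7 - 21) = 1/(-14) = -1/14 ≈ -0.071429)
l(G) = -G²/14
l(9) - 193 = -1/14*9² - 193 = -1/14*81 - 193 = -81/14 - 193 = -2783/14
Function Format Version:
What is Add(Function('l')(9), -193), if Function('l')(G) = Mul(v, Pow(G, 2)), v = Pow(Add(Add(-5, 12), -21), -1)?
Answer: Rational(-2783, 14) ≈ -198.79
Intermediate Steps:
v = Rational(-1, 14) (v = Pow(Add(7, -21), -1) = Pow(-14, -1) = Rational(-1, 14) ≈ -0.071429)
Function('l')(G) = Mul(Rational(-1, 14), Pow(G, 2))
Add(Function('l')(9), -193) = Add(Mul(Rational(-1, 14), Pow(9, 2)), -193) = Add(Mul(Rational(-1, 14), 81), -193) = Add(Rational(-81, 14), -193) = Rational(-2783, 14)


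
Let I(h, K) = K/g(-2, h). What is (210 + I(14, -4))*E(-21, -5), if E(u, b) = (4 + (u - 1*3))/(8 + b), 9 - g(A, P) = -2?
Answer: -46120/33 ≈ -1397.6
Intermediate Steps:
g(A, P) = 11 (g(A, P) = 9 - 1*(-2) = 9 + 2 = 11)
E(u, b) = (1 + u)/(8 + b) (E(u, b) = (4 + (u - 3))/(8 + b) = (4 + (-3 + u))/(8 + b) = (1 + u)/(8 + b))
I(h, K) = K/11
(210 + I(14, -4))*E(-21, -5) = (210 + (1/11)*(-4))*((1 - 21)/(8 - 5)) = (210 - 4/11)*(-20/3) = 2306*((1/3)*(-20))/11 = (2306/11)*(-20/3) = -46120/33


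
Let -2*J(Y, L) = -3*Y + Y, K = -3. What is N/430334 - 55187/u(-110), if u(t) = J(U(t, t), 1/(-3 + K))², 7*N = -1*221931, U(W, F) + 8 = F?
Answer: -84666032225/20971897156 ≈ -4.0371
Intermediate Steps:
U(W, F) = -8 + F
J(Y, L) = Y (J(Y, L) = -(-3*Y + Y)/2 = -(-1)*Y = Y)
N = -221931/7 (N = (-1*221931)/7 = (⅐)*(-221931) = -221931/7 ≈ -31704.)
u(t) = (-8 + t)²
N/430334 - 55187/u(-110) = -221931/7/430334 - 55187/(-8 - 110)² = -221931/7*1/430334 - 55187/((-118)²) = -221931/3012338 - 55187/13924 = -84666032225/20971897156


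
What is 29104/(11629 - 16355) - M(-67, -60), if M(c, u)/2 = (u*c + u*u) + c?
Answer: -2100590/139 ≈ -15112.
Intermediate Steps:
M(c, u) = 2*c + 2*u² + 2*c*u (M(c, u) = 2*((u*c + u*u) + c) = 2*((c*u + u²) + c) = 2*((u² + c*u) + c) = 2*(c + u² + c*u) = 2*c + 2*u² + 2*c*u)
29104/(11629 - 16355) - M(-67, -60) = 29104/(11629 - 16355) - (2*(-67) + 2*(-60)² + 2*(-67)*(-60)) = 29104/(-4726) - (-134 + 2*3600 + 8040) = 29104*(-1/4726) - (-134 + 7200 + 8040) = -856/139 - 1*15106 = -856/139 - 15106 = -2100590/139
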